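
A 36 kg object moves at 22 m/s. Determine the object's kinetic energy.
KE = ½mv² = ½(36)(22)² = 8712.0 J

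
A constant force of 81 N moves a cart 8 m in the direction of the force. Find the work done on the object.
W = F·d = (81)(8) = 648.0 J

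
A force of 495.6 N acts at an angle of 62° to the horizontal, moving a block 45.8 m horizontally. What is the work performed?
W = F·d·cosθ = (495.6)(45.8)cos(62°) = 10660 J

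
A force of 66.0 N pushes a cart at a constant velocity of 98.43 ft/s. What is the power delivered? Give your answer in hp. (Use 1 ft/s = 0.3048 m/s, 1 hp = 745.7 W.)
Convert to SI: F = 66.0 N, v = 30.0015 m/s
P = Fv = (66.0)(30.0015) = 1980.1 W = 2.655 hp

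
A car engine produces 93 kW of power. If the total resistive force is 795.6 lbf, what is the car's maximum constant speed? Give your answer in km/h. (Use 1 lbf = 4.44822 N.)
Convert to SI: F = 3539.0 N
P = Fv ⇒ v = P/F = 93000 W/3539.0 N = 26.2786 m/s = 94.6 km/h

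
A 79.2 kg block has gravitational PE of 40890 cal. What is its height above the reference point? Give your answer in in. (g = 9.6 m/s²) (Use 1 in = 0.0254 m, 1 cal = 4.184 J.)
Convert to SI: m = 79.2 kg, PE = 171084 J
h = PE/(mg) = 171084/(79.2·9.6) = 225.015 m = 8859 in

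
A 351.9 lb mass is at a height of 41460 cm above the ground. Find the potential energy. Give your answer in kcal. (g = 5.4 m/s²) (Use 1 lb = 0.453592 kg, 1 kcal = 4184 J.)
Convert to SI: m = 159.619 kg, h = 414.6 m
PE = mgh = (159.619)(5.4)(414.6) = 357361 J = 85.41 kcal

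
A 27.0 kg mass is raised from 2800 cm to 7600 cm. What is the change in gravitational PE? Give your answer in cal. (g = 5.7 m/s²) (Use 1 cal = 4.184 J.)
Convert to SI: m = 27.0 kg, Δh = 48.0 m
ΔPE = mgΔh = (27.0)(5.7)(48.0) = 7387.2 J = 1766 cal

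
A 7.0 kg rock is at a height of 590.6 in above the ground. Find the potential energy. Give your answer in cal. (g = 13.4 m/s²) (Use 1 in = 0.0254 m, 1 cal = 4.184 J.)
Convert to SI: m = 7.0 kg, h = 15.0012 m
PE = mgh = (7.0)(13.4)(15.0012) = 1407.12 J = 336.3 cal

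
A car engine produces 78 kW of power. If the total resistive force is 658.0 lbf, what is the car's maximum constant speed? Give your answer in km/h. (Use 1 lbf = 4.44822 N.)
Convert to SI: F = 2926.93 N
P = Fv ⇒ v = P/F = 78000 W/2926.93 N = 26.6491 m/s = 95.94 km/h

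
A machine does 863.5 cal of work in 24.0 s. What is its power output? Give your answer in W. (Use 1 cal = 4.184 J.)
Convert to SI: W = 3612.88 J, t = 24.0 s
P = W/t = 3612.88/24.0 = 150.5 W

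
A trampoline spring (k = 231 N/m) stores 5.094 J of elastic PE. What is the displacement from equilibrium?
x = √(2·PE/k) = √(2·5.094/231) = 0.21 m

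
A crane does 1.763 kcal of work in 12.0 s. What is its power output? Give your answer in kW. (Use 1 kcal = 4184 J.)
Convert to SI: W = 7376.39 J, t = 12.0 s
P = W/t = 7376.39/12.0 = 614.699 W = 0.6147 kW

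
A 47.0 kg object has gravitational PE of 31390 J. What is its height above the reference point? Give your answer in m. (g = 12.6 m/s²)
h = PE/(mg) = 31390.0/(47.0·12.6) = 53.01 m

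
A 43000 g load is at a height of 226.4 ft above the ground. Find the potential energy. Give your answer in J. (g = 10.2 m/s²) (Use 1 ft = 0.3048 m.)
Convert to SI: m = 43.0 kg, h = 69.0067 m
PE = mgh = (43.0)(10.2)(69.0067) = 30270 J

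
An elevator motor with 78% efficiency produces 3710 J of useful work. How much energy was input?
W_in = W_out/η = 3710/0.78 = 4756 J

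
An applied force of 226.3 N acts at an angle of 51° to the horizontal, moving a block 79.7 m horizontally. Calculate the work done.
W = F·d·cosθ = (226.3)(79.7)cos(51°) = 11350 J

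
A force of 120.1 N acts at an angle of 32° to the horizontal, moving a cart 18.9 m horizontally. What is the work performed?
W = F·d·cosθ = (120.1)(18.9)cos(32°) = 1925 J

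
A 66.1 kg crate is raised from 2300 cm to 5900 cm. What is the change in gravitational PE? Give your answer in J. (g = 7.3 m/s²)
Convert to SI: m = 66.1 kg, Δh = 36.0 m
ΔPE = mgΔh = (66.1)(7.3)(36.0) = 17370 J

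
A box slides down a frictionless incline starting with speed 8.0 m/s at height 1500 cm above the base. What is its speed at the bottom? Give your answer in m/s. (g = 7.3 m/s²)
Convert to SI: v₀ = 8.0 m/s, h = 15.0 m
½mv₀² + mgh = ½mv² ⇒ v = √(v₀² + 2gh) = √(8.0² + 2·7.3·15.0) = 16.82 m/s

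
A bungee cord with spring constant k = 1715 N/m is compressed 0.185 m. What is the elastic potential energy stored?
PE = ½kx² = ½(1715)(0.185)² = 29.35 J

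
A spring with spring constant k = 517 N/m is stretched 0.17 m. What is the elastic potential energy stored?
PE = ½kx² = ½(517)(0.17)² = 7.471 J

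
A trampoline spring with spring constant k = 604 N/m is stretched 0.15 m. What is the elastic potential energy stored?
PE = ½kx² = ½(604)(0.15)² = 6.795 J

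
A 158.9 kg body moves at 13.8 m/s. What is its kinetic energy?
KE = ½mv² = ½(158.9)(13.8)² = 15130 J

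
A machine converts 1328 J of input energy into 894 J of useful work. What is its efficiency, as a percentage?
η = W_out/W_in = 894/1328 = 67.32%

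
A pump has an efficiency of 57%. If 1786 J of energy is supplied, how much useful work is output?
W_out = η·W_in = 0.57·1786 = 1018.02 J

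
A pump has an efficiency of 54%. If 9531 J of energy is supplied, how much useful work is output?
W_out = η·W_in = 0.54·9531 = 5146.74 J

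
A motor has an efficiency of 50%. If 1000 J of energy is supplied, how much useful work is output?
W_out = η·W_in = 0.5·1000 = 500.0 J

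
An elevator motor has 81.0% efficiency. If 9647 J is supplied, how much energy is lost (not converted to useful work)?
W_lost = W_in(1 − η) = 9647·(1 − 0.81) = 1833 J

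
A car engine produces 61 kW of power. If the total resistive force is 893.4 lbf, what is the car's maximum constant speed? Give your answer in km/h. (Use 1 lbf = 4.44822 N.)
Convert to SI: F = 3974.04 N
P = Fv ⇒ v = P/F = 61000 W/3974.04 N = 15.3496 m/s = 55.26 km/h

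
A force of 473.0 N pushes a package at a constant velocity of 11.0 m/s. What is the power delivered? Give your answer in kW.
P = Fv = (473.0)(11.0) = 5203.0 W = 5.203 kW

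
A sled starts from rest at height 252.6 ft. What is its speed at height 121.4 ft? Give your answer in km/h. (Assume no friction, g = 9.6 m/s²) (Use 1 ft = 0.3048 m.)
Convert to SI: h₁−h₂ = 39.9898 m
mgh₁ = mgh₂ + ½mv² ⇒ v = √(2g(h₁−h₂)) = √(2·9.6·39.9898) = 27.7093 m/s = 99.75 km/h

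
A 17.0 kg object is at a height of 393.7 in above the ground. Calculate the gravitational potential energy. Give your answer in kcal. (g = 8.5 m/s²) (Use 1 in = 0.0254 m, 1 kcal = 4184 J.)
Convert to SI: m = 17.0 kg, h = 9.99998 m
PE = mgh = (17.0)(8.5)(9.99998) = 1445.0 J = 0.3454 kcal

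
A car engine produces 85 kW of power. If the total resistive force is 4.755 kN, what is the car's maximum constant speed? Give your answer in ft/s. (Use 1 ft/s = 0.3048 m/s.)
Convert to SI: F = 4755.0 N
P = Fv ⇒ v = P/F = 85000 W/4755.0 N = 17.8759 m/s = 58.65 ft/s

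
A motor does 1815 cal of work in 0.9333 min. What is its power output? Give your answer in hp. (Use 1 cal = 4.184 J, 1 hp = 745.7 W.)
Convert to SI: W = 7593.96 J, t = 55.998 s
P = W/t = 7593.96/55.998 = 135.611 W = 0.1819 hp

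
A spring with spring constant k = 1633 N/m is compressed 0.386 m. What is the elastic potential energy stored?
PE = ½kx² = ½(1633)(0.386)² = 121.7 J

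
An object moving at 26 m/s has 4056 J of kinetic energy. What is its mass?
m = 2·KE/v² = 2·4056/(26)² = 12.0 kg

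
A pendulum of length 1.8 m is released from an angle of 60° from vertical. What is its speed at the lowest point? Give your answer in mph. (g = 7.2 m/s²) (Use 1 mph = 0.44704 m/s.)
h = L(1 − cosθ) = 1.8(1 − cos60°) = 0.9 m
v = √(2gh) = √(2·7.2·0.9) = 3.6 m/s = 8.053 mph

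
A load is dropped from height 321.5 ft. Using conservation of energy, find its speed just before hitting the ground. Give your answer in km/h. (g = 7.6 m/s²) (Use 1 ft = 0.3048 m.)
Convert to SI: h = 97.9932 m
mgh = ½mv² ⇒ v = √(2gh) = √(2·7.6·97.9932) = 38.594 m/s = 138.9 km/h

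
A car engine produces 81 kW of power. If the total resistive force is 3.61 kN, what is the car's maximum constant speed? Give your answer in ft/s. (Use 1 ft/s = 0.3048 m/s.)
Convert to SI: F = 3610.0 N
P = Fv ⇒ v = P/F = 81000 W/3610.0 N = 22.4377 m/s = 73.61 ft/s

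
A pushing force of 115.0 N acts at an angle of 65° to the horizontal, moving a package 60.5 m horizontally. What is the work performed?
W = F·d·cosθ = (115.0)(60.5)cos(65°) = 2940 J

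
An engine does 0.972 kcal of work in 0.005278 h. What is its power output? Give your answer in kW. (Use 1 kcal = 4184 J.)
Convert to SI: W = 4066.85 J, t = 19.0008 s
P = W/t = 4066.85/19.0008 = 214.036 W = 0.214 kW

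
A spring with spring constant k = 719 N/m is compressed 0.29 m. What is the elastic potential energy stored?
PE = ½kx² = ½(719)(0.29)² = 30.23 J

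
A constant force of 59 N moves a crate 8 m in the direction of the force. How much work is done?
W = F·d = (59)(8) = 472.0 J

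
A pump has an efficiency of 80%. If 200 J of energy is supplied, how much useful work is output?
W_out = η·W_in = 0.8·200 = 160.0 J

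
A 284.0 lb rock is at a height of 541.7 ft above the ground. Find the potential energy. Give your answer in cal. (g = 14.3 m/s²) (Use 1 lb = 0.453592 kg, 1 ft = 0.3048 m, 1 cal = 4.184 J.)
Convert to SI: m = 128.82 kg, h = 165.11 m
PE = mgh = (128.82)(14.3)(165.11) = 304154 J = 72690 cal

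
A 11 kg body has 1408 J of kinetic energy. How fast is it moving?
v = √(2·KE/m) = √(2·1408/11) = 16.0 m/s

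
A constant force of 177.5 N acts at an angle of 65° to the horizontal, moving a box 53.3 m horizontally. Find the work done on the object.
W = F·d·cosθ = (177.5)(53.3)cos(65°) = 3998 J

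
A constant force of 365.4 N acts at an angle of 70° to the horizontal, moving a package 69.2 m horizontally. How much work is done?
W = F·d·cosθ = (365.4)(69.2)cos(70°) = 8648 J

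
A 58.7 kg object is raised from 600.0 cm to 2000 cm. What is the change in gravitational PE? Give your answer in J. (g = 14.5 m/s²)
Convert to SI: m = 58.7 kg, Δh = 14.0 m
ΔPE = mgΔh = (58.7)(14.5)(14.0) = 11920 J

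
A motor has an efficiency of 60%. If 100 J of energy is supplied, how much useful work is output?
W_out = η·W_in = 0.6·100 = 60.0 J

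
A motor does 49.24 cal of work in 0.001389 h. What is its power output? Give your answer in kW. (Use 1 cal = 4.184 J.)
Convert to SI: W = 206.02 J, t = 5.0004 s
P = W/t = 206.02/5.0004 = 41.2007 W = 0.0412 kW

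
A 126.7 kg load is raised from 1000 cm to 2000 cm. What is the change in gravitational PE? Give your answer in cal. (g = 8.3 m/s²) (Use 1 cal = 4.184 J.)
Convert to SI: m = 126.7 kg, Δh = 10.0 m
ΔPE = mgΔh = (126.7)(8.3)(10.0) = 10516.1 J = 2513 cal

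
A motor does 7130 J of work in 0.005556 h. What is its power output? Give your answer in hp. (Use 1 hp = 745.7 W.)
Convert to SI: W = 7130.0 J, t = 20.0016 s
P = W/t = 7130.0/20.0016 = 356.471 W = 0.478 hp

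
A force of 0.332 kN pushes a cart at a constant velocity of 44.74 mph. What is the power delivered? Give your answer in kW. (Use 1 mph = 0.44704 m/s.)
Convert to SI: F = 332.0 N, v = 20.0006 m/s
P = Fv = (332.0)(20.0006) = 6640.19 W = 6.64 kW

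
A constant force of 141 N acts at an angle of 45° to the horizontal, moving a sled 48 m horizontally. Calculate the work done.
W = F·d·cosθ = (141)(48)cos(45°) = 4786 J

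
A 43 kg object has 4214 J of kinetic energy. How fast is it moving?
v = √(2·KE/m) = √(2·4214/43) = 14.0 m/s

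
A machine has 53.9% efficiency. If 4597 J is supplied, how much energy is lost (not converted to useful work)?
W_lost = W_in(1 − η) = 4597·(1 − 0.539) = 2119 J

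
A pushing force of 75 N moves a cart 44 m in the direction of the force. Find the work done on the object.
W = F·d = (75)(44) = 3300 J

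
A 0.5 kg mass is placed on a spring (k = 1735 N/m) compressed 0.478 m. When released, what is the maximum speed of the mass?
½kx² = ½mv² ⇒ v = x√(k/m) = (0.478)√(1735/0.5) = 28.16 m/s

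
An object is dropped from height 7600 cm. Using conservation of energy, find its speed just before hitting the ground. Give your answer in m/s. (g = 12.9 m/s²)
Convert to SI: h = 76.0 m
mgh = ½mv² ⇒ v = √(2gh) = √(2·12.9·76.0) = 44.28 m/s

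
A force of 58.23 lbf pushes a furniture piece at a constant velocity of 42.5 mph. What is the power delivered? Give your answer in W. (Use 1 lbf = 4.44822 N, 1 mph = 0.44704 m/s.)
Convert to SI: F = 259.02 N, v = 18.9992 m/s
P = Fv = (259.02)(18.9992) = 4921 W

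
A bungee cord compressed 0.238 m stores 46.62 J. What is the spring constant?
k = 2·PE/x² = 2·46.62/(0.238)² = 1646 N/m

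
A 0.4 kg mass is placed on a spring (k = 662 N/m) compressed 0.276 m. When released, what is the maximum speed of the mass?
½kx² = ½mv² ⇒ v = x√(k/m) = (0.276)√(662/0.4) = 11.23 m/s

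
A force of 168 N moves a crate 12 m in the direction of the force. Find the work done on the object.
W = F·d = (168)(12) = 2016 J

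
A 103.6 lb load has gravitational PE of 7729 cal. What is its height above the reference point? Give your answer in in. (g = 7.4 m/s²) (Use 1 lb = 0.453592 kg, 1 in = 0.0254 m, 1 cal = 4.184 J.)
Convert to SI: m = 46.9921 kg, PE = 32338.1 J
h = PE/(mg) = 32338.1/(46.9921·7.4) = 92.9947 m = 3661 in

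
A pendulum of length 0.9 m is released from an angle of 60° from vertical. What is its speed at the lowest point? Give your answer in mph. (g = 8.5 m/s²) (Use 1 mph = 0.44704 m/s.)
h = L(1 − cosθ) = 0.9(1 − cos60°) = 0.45 m
v = √(2gh) = √(2·8.5·0.45) = 2.76586 m/s = 6.187 mph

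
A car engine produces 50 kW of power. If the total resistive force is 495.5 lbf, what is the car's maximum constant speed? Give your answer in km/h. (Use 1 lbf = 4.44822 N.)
Convert to SI: F = 2204.09 N
P = Fv ⇒ v = P/F = 50000 W/2204.09 N = 22.6851 m/s = 81.67 km/h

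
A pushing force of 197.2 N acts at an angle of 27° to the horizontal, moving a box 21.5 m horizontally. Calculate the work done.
W = F·d·cosθ = (197.2)(21.5)cos(27°) = 3778 J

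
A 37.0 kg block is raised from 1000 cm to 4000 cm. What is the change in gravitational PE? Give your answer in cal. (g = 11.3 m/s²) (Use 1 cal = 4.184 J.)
Convert to SI: m = 37.0 kg, Δh = 30.0 m
ΔPE = mgΔh = (37.0)(11.3)(30.0) = 12543.0 J = 2998 cal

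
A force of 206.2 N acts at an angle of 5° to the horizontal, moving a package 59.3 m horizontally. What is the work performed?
W = F·d·cosθ = (206.2)(59.3)cos(5°) = 12180 J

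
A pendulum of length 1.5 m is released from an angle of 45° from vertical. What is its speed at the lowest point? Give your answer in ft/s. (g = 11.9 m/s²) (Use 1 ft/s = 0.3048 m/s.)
h = L(1 − cosθ) = 1.5(1 − cos45°) = 0.43934 m
v = √(2gh) = √(2·11.9·0.43934) = 3.23362 m/s = 10.61 ft/s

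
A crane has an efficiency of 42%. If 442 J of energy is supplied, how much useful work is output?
W_out = η·W_in = 0.42·442 = 185.64 J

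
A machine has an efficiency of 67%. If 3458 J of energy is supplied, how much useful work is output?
W_out = η·W_in = 0.67·3458 = 2316.86 J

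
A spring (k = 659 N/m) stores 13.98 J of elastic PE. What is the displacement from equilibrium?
x = √(2·PE/k) = √(2·13.98/659) = 0.206 m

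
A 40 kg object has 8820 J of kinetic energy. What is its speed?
v = √(2·KE/m) = √(2·8820/40) = 21.0 m/s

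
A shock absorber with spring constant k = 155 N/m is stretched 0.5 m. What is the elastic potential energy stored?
PE = ½kx² = ½(155)(0.5)² = 19.38 J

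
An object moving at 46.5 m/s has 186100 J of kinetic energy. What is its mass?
m = 2·KE/v² = 2·186100/(46.5)² = 172.1 kg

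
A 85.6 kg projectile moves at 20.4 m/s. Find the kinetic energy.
KE = ½mv² = ½(85.6)(20.4)² = 17810 J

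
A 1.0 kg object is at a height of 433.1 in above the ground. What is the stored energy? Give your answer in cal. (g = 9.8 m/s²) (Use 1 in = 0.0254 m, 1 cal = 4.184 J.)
Convert to SI: m = 1.0 kg, h = 11.0007 m
PE = mgh = (1.0)(9.8)(11.0007) = 107.807 J = 25.77 cal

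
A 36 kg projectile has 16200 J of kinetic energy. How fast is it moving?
v = √(2·KE/m) = √(2·16200/36) = 30.0 m/s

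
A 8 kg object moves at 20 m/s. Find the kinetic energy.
KE = ½mv² = ½(8)(20)² = 1600.0 J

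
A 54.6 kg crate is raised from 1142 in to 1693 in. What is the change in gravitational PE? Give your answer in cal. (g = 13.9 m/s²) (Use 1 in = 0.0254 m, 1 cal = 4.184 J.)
Convert to SI: m = 54.6 kg, Δh = 13.9954 m
ΔPE = mgΔh = (54.6)(13.9)(13.9954) = 10621.7 J = 2539 cal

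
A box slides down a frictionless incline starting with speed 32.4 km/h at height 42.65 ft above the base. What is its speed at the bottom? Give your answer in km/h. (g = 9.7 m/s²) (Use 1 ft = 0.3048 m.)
Convert to SI: v₀ = 9.0 m/s, h = 12.9997 m
½mv₀² + mgh = ½mv² ⇒ v = √(v₀² + 2gh) = √(9.0² + 2·9.7·12.9997) = 18.2536 m/s = 65.71 km/h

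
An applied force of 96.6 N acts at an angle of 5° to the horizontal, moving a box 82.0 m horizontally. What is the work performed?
W = F·d·cosθ = (96.6)(82.0)cos(5°) = 7891 J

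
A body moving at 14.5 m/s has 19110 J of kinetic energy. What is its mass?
m = 2·KE/v² = 2·19110/(14.5)² = 181.8 kg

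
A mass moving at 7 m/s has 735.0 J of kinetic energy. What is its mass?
m = 2·KE/v² = 2·735.0/(7)² = 30.0 kg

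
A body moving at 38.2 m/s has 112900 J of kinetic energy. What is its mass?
m = 2·KE/v² = 2·112900/(38.2)² = 154.7 kg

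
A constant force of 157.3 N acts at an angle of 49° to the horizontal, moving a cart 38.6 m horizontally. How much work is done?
W = F·d·cosθ = (157.3)(38.6)cos(49°) = 3983 J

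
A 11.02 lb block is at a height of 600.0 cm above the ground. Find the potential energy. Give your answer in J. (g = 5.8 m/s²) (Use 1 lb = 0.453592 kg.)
Convert to SI: m = 4.99858 kg, h = 6.0 m
PE = mgh = (4.99858)(5.8)(6.0) = 174.0 J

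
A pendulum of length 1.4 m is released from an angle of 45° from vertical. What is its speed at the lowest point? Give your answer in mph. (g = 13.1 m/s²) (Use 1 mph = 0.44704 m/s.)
h = L(1 − cosθ) = 1.4(1 − cos45°) = 0.410051 m
v = √(2gh) = √(2·13.1·0.410051) = 3.2777 m/s = 7.332 mph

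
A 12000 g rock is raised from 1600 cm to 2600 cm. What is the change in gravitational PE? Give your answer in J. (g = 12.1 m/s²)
Convert to SI: m = 12.0 kg, Δh = 10.0 m
ΔPE = mgΔh = (12.0)(12.1)(10.0) = 1452 J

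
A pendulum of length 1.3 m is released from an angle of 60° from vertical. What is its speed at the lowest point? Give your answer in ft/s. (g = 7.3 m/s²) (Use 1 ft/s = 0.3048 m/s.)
h = L(1 − cosθ) = 1.3(1 − cos60°) = 0.65 m
v = √(2gh) = √(2·7.3·0.65) = 3.08058 m/s = 10.11 ft/s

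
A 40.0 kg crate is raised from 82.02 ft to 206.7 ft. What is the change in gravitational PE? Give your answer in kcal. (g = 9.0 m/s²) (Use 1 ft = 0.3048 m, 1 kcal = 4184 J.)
Convert to SI: m = 40.0 kg, Δh = 38.0025 m
ΔPE = mgΔh = (40.0)(9.0)(38.0025) = 13680.9 J = 3.27 kcal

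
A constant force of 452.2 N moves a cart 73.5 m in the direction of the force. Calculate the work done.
W = F·d = (452.2)(73.5) = 33240 J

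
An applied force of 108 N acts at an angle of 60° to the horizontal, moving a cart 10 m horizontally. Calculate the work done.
W = F·d·cosθ = (108)(10)cos(60°) = 540.0 J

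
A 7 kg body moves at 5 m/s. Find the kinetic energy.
KE = ½mv² = ½(7)(5)² = 87.5 J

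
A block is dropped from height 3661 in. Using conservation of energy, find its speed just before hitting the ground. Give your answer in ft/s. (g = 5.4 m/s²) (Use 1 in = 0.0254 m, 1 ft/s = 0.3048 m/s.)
Convert to SI: h = 92.9894 m
mgh = ½mv² ⇒ v = √(2gh) = √(2·5.4·92.9894) = 31.6905 m/s = 104.0 ft/s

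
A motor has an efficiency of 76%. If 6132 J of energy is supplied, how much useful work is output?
W_out = η·W_in = 0.76·6132 = 4660.32 J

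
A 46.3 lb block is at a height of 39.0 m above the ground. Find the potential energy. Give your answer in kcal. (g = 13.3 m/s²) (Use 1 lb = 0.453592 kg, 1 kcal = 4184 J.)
Convert to SI: m = 21.0013 kg, h = 39.0 m
PE = mgh = (21.0013)(13.3)(39.0) = 10893.4 J = 2.604 kcal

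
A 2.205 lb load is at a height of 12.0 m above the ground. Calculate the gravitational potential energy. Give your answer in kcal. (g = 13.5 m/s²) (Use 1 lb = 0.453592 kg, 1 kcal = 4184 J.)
Convert to SI: m = 1.00017 kg, h = 12.0 m
PE = mgh = (1.00017)(13.5)(12.0) = 162.028 J = 0.03873 kcal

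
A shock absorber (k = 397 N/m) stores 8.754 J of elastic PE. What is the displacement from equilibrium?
x = √(2·PE/k) = √(2·8.754/397) = 0.21 m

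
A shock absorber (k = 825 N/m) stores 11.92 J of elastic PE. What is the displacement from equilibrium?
x = √(2·PE/k) = √(2·11.92/825) = 0.17 m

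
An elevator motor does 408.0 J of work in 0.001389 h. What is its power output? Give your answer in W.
Convert to SI: W = 408.0 J, t = 5.0004 s
P = W/t = 408.0/5.0004 = 81.59 W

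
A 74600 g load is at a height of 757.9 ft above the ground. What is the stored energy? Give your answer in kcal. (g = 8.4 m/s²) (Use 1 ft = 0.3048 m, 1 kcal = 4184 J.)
Convert to SI: m = 74.6 kg, h = 231.008 m
PE = mgh = (74.6)(8.4)(231.008) = 144759 J = 34.6 kcal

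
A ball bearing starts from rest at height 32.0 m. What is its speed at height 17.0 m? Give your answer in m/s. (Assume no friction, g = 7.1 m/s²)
mgh₁ = mgh₂ + ½mv² ⇒ v = √(2g(h₁−h₂)) = √(2·7.1·15.0) = 14.59 m/s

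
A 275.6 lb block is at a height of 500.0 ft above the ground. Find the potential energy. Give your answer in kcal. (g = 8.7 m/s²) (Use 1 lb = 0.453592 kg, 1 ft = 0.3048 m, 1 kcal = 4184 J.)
Convert to SI: m = 125.01 kg, h = 152.4 m
PE = mgh = (125.01)(8.7)(152.4) = 165748 J = 39.61 kcal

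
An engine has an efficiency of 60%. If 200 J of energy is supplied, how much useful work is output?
W_out = η·W_in = 0.6·200 = 120.0 J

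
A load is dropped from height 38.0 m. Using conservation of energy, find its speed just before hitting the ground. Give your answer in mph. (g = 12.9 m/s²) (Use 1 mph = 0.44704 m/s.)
mgh = ½mv² ⇒ v = √(2gh) = √(2·12.9·38.0) = 31.3113 m/s = 70.04 mph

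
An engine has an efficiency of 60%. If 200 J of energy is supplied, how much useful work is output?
W_out = η·W_in = 0.6·200 = 120.0 J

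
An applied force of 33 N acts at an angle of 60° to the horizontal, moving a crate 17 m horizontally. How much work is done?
W = F·d·cosθ = (33)(17)cos(60°) = 280.5 J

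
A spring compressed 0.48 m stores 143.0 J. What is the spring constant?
k = 2·PE/x² = 2·143.0/(0.48)² = 1241 N/m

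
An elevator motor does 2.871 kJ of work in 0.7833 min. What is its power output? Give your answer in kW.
Convert to SI: W = 2871.0 J, t = 46.998 s
P = W/t = 2871.0/46.998 = 61.0877 W = 0.06109 kW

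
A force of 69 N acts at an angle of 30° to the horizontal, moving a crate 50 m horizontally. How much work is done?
W = F·d·cosθ = (69)(50)cos(30°) = 2988 J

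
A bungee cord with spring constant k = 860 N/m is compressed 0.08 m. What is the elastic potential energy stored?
PE = ½kx² = ½(860)(0.08)² = 2.752 J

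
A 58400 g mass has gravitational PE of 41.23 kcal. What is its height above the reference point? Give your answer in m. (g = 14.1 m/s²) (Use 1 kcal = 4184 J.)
Convert to SI: m = 58.4 kg, PE = 172506 J
h = PE/(mg) = 172506/(58.4·14.1) = 209.5 m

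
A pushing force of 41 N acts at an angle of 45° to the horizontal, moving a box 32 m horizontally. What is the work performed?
W = F·d·cosθ = (41)(32)cos(45°) = 927.7 J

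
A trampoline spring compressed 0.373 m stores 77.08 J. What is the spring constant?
k = 2·PE/x² = 2·77.08/(0.373)² = 1108 N/m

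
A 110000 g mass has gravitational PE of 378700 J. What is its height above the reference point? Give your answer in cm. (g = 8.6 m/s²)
Convert to SI: m = 110.0 kg, PE = 378700 J
h = PE/(mg) = 378700/(110.0·8.6) = 400.317 m = 40030 cm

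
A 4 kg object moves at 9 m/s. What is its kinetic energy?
KE = ½mv² = ½(4)(9)² = 162.0 J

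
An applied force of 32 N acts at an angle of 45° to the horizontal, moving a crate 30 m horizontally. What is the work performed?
W = F·d·cosθ = (32)(30)cos(45°) = 678.8 J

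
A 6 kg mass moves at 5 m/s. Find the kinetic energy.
KE = ½mv² = ½(6)(5)² = 75.0 J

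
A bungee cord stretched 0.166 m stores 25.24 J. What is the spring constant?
k = 2·PE/x² = 2·25.24/(0.166)² = 1832 N/m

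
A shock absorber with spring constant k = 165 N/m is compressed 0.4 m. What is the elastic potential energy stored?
PE = ½kx² = ½(165)(0.4)² = 13.2 J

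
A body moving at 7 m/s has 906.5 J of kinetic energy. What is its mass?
m = 2·KE/v² = 2·906.5/(7)² = 37.0 kg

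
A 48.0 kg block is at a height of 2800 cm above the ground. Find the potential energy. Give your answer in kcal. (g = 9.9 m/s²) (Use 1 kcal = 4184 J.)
Convert to SI: m = 48.0 kg, h = 28.0 m
PE = mgh = (48.0)(9.9)(28.0) = 13305.6 J = 3.18 kcal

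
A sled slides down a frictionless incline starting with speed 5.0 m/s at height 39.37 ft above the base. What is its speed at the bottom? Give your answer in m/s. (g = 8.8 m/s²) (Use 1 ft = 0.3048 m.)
Convert to SI: v₀ = 5.0 m/s, h = 12.0 m
½mv₀² + mgh = ½mv² ⇒ v = √(v₀² + 2gh) = √(5.0² + 2·8.8·12.0) = 15.37 m/s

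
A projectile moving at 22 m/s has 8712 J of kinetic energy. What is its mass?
m = 2·KE/v² = 2·8712/(22)² = 36.0 kg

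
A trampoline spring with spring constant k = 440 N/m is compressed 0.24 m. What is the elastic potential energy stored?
PE = ½kx² = ½(440)(0.24)² = 12.67 J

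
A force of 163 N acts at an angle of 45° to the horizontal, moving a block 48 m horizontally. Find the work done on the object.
W = F·d·cosθ = (163)(48)cos(45°) = 5532 J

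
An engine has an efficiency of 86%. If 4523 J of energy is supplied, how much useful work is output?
W_out = η·W_in = 0.86·4523 = 3889.78 J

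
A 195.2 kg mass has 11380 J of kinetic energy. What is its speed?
v = √(2·KE/m) = √(2·11380/195.2) = 10.8 m/s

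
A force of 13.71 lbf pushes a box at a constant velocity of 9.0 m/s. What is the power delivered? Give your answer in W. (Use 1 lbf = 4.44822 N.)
Convert to SI: F = 60.9851 N, v = 9.0 m/s
P = Fv = (60.9851)(9.0) = 548.9 W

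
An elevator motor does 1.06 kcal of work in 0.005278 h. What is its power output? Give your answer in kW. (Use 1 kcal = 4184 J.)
Convert to SI: W = 4435.04 J, t = 19.0008 s
P = W/t = 4435.04/19.0008 = 233.413 W = 0.2334 kW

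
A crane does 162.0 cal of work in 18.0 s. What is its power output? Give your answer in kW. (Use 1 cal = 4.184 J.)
Convert to SI: W = 677.808 J, t = 18.0 s
P = W/t = 677.808/18.0 = 37.656 W = 0.03766 kW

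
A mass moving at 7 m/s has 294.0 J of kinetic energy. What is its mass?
m = 2·KE/v² = 2·294.0/(7)² = 12.0 kg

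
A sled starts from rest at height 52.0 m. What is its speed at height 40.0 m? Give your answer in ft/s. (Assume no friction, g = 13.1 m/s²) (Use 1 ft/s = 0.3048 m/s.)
mgh₁ = mgh₂ + ½mv² ⇒ v = √(2g(h₁−h₂)) = √(2·13.1·12.0) = 17.7313 m/s = 58.17 ft/s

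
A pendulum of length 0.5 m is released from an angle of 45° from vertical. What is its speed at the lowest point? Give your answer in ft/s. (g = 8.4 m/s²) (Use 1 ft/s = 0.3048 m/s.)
h = L(1 − cosθ) = 0.5(1 − cos45°) = 0.146447 m
v = √(2gh) = √(2·8.4·0.146447) = 1.56854 m/s = 5.146 ft/s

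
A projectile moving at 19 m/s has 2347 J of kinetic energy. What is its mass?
m = 2·KE/v² = 2·2347/(19)² = 13.0 kg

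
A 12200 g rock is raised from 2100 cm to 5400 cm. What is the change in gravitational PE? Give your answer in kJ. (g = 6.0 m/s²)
Convert to SI: m = 12.2 kg, Δh = 33.0 m
ΔPE = mgΔh = (12.2)(6.0)(33.0) = 2415.6 J = 2.416 kJ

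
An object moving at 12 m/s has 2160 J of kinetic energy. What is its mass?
m = 2·KE/v² = 2·2160/(12)² = 30.0 kg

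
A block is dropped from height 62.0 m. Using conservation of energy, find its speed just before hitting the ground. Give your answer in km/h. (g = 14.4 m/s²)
mgh = ½mv² ⇒ v = √(2gh) = √(2·14.4·62.0) = 42.2564 m/s = 152.1 km/h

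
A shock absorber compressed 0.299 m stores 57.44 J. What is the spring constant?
k = 2·PE/x² = 2·57.44/(0.299)² = 1285 N/m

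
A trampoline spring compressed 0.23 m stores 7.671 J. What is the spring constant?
k = 2·PE/x² = 2·7.671/(0.23)² = 290.0 N/m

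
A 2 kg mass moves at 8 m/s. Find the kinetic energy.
KE = ½mv² = ½(2)(8)² = 64.0 J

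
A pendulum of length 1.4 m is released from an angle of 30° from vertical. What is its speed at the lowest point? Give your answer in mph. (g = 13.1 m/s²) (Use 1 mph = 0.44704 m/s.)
h = L(1 − cosθ) = 1.4(1 − cos30°) = 0.187564 m
v = √(2gh) = √(2·13.1·0.187564) = 2.2168 m/s = 4.959 mph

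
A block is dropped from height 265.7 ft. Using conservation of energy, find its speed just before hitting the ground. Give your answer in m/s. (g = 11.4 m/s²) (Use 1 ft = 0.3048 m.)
Convert to SI: h = 80.9854 m
mgh = ½mv² ⇒ v = √(2gh) = √(2·11.4·80.9854) = 42.97 m/s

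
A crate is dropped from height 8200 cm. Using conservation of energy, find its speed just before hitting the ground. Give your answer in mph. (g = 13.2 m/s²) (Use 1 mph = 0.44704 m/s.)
Convert to SI: h = 82.0 m
mgh = ½mv² ⇒ v = √(2gh) = √(2·13.2·82.0) = 46.5274 m/s = 104.1 mph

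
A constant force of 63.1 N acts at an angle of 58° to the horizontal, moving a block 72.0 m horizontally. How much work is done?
W = F·d·cosθ = (63.1)(72.0)cos(58°) = 2408 J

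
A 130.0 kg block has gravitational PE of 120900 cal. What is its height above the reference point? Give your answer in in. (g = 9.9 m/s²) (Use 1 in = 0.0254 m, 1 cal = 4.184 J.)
Convert to SI: m = 130.0 kg, PE = 505846 J
h = PE/(mg) = 505846/(130.0·9.9) = 393.042 m = 15470 in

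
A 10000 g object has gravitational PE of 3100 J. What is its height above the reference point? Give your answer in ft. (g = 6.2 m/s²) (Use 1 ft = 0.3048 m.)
Convert to SI: m = 10.0 kg, PE = 3100.0 J
h = PE/(mg) = 3100.0/(10.0·6.2) = 50.0 m = 164.0 ft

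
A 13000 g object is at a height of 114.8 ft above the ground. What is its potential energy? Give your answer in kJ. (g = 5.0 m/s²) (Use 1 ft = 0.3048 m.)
Convert to SI: m = 13.0 kg, h = 34.991 m
PE = mgh = (13.0)(5.0)(34.991) = 2274.42 J = 2.274 kJ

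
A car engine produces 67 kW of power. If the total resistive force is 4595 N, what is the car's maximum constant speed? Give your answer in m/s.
P = Fv ⇒ v = P/F = 67000 W/4595.0 N = 14.58 m/s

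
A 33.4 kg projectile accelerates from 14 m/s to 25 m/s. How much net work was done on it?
W = ΔKE = ½m(v₂² − v₁²) = ½(33.4)(25² − 14²) = 7164.3 J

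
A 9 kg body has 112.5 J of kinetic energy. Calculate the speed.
v = √(2·KE/m) = √(2·112.5/9) = 5.0 m/s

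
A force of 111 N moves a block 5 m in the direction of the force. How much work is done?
W = F·d = (111)(5) = 555.0 J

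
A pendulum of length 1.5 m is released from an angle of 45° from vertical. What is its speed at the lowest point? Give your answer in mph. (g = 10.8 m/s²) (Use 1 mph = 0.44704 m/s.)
h = L(1 − cosθ) = 1.5(1 − cos45°) = 0.43934 m
v = √(2gh) = √(2·10.8·0.43934) = 3.08054 m/s = 6.891 mph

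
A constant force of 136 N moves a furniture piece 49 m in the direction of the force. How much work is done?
W = F·d = (136)(49) = 6664 J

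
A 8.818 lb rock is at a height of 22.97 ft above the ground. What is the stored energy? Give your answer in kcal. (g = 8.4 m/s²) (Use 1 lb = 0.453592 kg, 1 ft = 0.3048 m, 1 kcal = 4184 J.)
Convert to SI: m = 3.99977 kg, h = 7.00126 m
PE = mgh = (3.99977)(8.4)(7.00126) = 235.229 J = 0.05622 kcal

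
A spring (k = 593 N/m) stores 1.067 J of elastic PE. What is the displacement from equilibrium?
x = √(2·PE/k) = √(2·1.067/593) = 0.05999 m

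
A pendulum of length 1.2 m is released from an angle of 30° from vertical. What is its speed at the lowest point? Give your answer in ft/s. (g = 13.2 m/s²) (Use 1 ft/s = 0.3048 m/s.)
h = L(1 − cosθ) = 1.2(1 − cos30°) = 0.16077 m
v = √(2gh) = √(2·13.2·0.16077) = 2.06017 m/s = 6.759 ft/s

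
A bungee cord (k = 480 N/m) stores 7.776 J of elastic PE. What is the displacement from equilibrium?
x = √(2·PE/k) = √(2·7.776/480) = 0.18 m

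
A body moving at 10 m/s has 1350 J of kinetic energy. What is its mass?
m = 2·KE/v² = 2·1350/(10)² = 27.0 kg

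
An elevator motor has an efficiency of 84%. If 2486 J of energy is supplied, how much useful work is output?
W_out = η·W_in = 0.84·2486 = 2088.24 J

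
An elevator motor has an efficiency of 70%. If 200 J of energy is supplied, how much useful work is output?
W_out = η·W_in = 0.7·200 = 140.0 J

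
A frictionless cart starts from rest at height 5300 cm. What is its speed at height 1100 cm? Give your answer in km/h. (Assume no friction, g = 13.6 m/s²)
Convert to SI: h₁−h₂ = 42.0 m
mgh₁ = mgh₂ + ½mv² ⇒ v = √(2g(h₁−h₂)) = √(2·13.6·42.0) = 33.7994 m/s = 121.7 km/h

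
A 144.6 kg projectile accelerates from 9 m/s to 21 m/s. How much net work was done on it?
W = ΔKE = ½m(v₂² − v₁²) = ½(144.6)(21² − 9²) = 26028.0 J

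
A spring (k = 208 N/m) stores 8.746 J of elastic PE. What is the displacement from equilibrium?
x = √(2·PE/k) = √(2·8.746/208) = 0.29 m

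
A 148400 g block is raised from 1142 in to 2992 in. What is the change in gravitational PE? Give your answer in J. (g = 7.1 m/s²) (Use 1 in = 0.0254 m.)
Convert to SI: m = 148.4 kg, Δh = 46.99 m
ΔPE = mgΔh = (148.4)(7.1)(46.99) = 49510 J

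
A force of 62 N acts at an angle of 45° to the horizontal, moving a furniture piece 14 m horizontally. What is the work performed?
W = F·d·cosθ = (62)(14)cos(45°) = 613.8 J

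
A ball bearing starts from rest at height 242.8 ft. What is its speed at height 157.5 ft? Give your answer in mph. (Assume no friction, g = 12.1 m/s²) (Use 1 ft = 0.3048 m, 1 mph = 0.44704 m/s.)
Convert to SI: h₁−h₂ = 25.9994 m
mgh₁ = mgh₂ + ½mv² ⇒ v = √(2g(h₁−h₂)) = √(2·12.1·25.9994) = 25.0836 m/s = 56.11 mph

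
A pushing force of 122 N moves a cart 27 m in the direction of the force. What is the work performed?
W = F·d = (122)(27) = 3294 J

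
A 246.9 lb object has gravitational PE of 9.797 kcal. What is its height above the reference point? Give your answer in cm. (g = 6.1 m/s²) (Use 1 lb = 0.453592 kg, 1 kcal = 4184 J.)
Convert to SI: m = 111.992 kg, PE = 40990.6 J
h = PE/(mg) = 40990.6/(111.992·6.1) = 60.0024 m = 6000 cm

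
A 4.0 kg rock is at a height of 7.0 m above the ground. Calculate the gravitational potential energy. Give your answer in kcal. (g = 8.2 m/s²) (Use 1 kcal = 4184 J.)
PE = mgh = (4.0)(8.2)(7.0) = 229.6 J = 0.05488 kcal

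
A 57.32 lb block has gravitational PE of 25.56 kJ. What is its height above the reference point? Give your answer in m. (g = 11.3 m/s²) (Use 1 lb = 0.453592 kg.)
Convert to SI: m = 25.9999 kg, PE = 25560.0 J
h = PE/(mg) = 25560.0/(25.9999·11.3) = 87.0 m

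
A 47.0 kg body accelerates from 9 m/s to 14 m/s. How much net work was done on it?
W = ΔKE = ½m(v₂² − v₁²) = ½(47.0)(14² − 9²) = 2702.5 J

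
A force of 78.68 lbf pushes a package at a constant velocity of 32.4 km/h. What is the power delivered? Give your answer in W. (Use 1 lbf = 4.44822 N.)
Convert to SI: F = 349.986 N, v = 9.0 m/s
P = Fv = (349.986)(9.0) = 3150 W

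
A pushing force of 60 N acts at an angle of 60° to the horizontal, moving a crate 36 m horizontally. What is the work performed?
W = F·d·cosθ = (60)(36)cos(60°) = 1080 J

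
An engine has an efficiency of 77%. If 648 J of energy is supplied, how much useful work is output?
W_out = η·W_in = 0.77·648 = 498.96 J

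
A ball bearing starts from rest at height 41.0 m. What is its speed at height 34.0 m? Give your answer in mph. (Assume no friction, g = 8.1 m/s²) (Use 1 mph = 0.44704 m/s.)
mgh₁ = mgh₂ + ½mv² ⇒ v = √(2g(h₁−h₂)) = √(2·8.1·7.0) = 10.6489 m/s = 23.82 mph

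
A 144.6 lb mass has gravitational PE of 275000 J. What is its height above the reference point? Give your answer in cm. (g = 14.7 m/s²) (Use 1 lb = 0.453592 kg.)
Convert to SI: m = 65.5894 kg, PE = 275000 J
h = PE/(mg) = 275000/(65.5894·14.7) = 285.221 m = 28520 cm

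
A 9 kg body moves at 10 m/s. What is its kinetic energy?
KE = ½mv² = ½(9)(10)² = 450.0 J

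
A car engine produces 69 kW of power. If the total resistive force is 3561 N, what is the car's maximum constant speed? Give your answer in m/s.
P = Fv ⇒ v = P/F = 69000 W/3561.0 N = 19.38 m/s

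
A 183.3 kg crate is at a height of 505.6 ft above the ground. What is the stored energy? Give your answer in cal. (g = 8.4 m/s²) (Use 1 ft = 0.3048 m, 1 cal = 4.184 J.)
Convert to SI: m = 183.3 kg, h = 154.107 m
PE = mgh = (183.3)(8.4)(154.107) = 237281 J = 56710 cal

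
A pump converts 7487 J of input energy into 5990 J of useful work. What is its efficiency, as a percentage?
η = W_out/W_in = 5990/7487 = 80.01%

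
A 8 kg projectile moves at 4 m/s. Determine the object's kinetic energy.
KE = ½mv² = ½(8)(4)² = 64.0 J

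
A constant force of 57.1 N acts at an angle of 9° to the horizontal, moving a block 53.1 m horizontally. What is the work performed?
W = F·d·cosθ = (57.1)(53.1)cos(9°) = 2995 J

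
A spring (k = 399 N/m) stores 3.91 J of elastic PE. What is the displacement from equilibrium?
x = √(2·PE/k) = √(2·3.91/399) = 0.14 m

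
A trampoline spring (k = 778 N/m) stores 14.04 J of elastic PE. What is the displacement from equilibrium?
x = √(2·PE/k) = √(2·14.04/778) = 0.19 m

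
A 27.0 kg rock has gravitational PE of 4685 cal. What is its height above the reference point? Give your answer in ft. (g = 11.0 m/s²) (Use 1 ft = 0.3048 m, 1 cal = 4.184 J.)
Convert to SI: m = 27.0 kg, PE = 19602.0 J
h = PE/(mg) = 19602.0/(27.0·11.0) = 66.0001 m = 216.5 ft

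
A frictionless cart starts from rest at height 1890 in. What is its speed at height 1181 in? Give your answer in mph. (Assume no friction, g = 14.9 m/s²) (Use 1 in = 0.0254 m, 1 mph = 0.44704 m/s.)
Convert to SI: h₁−h₂ = 18.0086 m
mgh₁ = mgh₂ + ½mv² ⇒ v = √(2g(h₁−h₂)) = √(2·14.9·18.0086) = 23.1658 m/s = 51.82 mph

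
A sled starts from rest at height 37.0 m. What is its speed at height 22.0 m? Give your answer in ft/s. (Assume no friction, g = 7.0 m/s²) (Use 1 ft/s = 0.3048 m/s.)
mgh₁ = mgh₂ + ½mv² ⇒ v = √(2g(h₁−h₂)) = √(2·7.0·15.0) = 14.4914 m/s = 47.54 ft/s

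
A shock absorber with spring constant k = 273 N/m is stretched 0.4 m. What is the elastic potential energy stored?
PE = ½kx² = ½(273)(0.4)² = 21.84 J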